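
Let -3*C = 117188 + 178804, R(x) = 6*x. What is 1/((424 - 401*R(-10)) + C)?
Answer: -1/74180 ≈ -1.3481e-5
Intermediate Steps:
C = -98664 (C = -(117188 + 178804)/3 = -1/3*295992 = -98664)
1/((424 - 401*R(-10)) + C) = 1/((424 - 2406*(-10)) - 98664) = 1/((424 - 401*(-60)) - 98664) = 1/((424 + 24060) - 98664) = 1/(24484 - 98664) = 1/(-74180) = -1/74180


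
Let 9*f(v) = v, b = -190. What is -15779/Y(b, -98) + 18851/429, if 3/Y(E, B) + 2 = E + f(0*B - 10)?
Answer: 3921787645/3861 ≈ 1.0157e+6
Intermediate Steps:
f(v) = v/9
Y(E, B) = 3/(-28/9 + E) (Y(E, B) = 3/(-2 + (E + (0*B - 10)/9)) = 3/(-2 + (E + (0 - 10)/9)) = 3/(-2 + (E + (1/9)*(-10))) = 3/(-2 + (E - 10/9)) = 3/(-2 + (-10/9 + E)) = 3/(-28/9 + E))
-15779/Y(b, -98) + 18851/429 = -15779/(27/(-28 + 9*(-190))) + 18851/429 = -15779/(27/(-28 - 1710)) + 18851*(1/429) = -15779/(27/(-1738)) + 18851/429 = -15779/(27*(-1/1738)) + 18851/429 = -15779/(-27/1738) + 18851/429 = -15779*(-1738/27) + 18851/429 = 27423902/27 + 18851/429 = 3921787645/3861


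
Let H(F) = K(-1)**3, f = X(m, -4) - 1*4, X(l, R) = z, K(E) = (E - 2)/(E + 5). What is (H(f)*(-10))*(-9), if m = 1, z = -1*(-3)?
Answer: -1215/32 ≈ -37.969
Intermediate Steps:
z = 3
K(E) = (-2 + E)/(5 + E)
X(l, R) = 3
f = -1 (f = 3 - 1*4 = 3 - 4 = -1)
H(F) = -27/64 (H(F) = ((-2 - 1)/(5 - 1))**3 = (-3/4)**3 = -27/64)
(H(f)*(-10))*(-9) = -27/64*(-10)*(-9) = (135/32)*(-9) = -1215/32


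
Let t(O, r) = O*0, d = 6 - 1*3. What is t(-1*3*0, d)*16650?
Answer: 0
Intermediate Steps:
d = 3 (d = 6 - 3 = 3)
t(O, r) = 0
t(-1*3*0, d)*16650 = 0*16650 = 0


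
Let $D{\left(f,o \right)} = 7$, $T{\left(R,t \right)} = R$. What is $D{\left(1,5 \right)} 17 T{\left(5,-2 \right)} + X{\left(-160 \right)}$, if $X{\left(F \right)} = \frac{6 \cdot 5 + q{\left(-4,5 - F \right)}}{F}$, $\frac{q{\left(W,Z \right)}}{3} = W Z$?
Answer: $\frac{9715}{16} \approx 607.19$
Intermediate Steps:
$q{\left(W,Z \right)} = 3 W Z$
$X{\left(F \right)} = \frac{-30 + 12 F}{F}$ ($X{\left(F \right)} = \frac{6 \cdot 5 + 3 \left(-4\right) \left(5 - F\right)}{F} = \frac{30 + \left(-60 + 12 F\right)}{F} = \frac{-30 + 12 F}{F}$)
$D{\left(1,5 \right)} 17 T{\left(5,-2 \right)} + X{\left(-160 \right)} = 7 \cdot 17 \cdot 5 + \left(12 - \frac{30}{-160}\right) = 119 \cdot 5 + \left(12 - - \frac{3}{16}\right) = 595 + \left(12 + \frac{3}{16}\right) = 595 + \frac{195}{16} = \frac{9715}{16}$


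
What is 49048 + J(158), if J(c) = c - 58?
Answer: 49148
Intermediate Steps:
J(c) = -58 + c
49048 + J(158) = 49048 + (-58 + 158) = 49048 + 100 = 49148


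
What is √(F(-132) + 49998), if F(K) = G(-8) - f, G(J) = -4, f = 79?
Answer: √49915 ≈ 223.42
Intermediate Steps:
F(K) = -83 (F(K) = -4 - 1*79 = -4 - 79 = -83)
√(F(-132) + 49998) = √(-83 + 49998) = √49915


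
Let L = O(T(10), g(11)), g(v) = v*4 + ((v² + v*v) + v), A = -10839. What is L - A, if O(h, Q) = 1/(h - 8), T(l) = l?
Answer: 21679/2 ≈ 10840.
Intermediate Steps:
g(v) = 2*v² + 5*v (g(v) = 4*v + ((v² + v²) + v) = 4*v + (2*v² + v) = 4*v + (v + 2*v²) = 2*v² + 5*v)
O(h, Q) = 1/(-8 + h)
L = ½ (L = 1/(-8 + 10) = 1/2 = ½ ≈ 0.50000)
L - A = ½ - 1*(-10839) = ½ + 10839 = 21679/2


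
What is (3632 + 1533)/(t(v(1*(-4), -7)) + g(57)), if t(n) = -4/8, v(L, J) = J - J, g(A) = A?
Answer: 10330/113 ≈ 91.416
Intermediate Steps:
v(L, J) = 0
t(n) = -½ (t(n) = -4*⅛ = -½)
(3632 + 1533)/(t(v(1*(-4), -7)) + g(57)) = (3632 + 1533)/(-½ + 57) = 5165/(113/2) = 5165*(2/113) = 10330/113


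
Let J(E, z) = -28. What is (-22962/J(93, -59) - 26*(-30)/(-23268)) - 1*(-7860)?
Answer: 4808741/554 ≈ 8680.0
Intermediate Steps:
(-22962/J(93, -59) - 26*(-30)/(-23268)) - 1*(-7860) = (-22962/(-28) - 26*(-30)/(-23268)) - 1*(-7860) = (-22962*(-1/28) + 780*(-1/23268)) + 7860 = (11481/14 - 65/1939) + 7860 = 454301/554 + 7860 = 4808741/554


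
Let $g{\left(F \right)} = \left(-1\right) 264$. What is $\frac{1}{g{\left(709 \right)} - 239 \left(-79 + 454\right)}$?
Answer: $- \frac{1}{89889} \approx -1.1125 \cdot 10^{-5}$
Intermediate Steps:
$g{\left(F \right)} = -264$
$\frac{1}{g{\left(709 \right)} - 239 \left(-79 + 454\right)} = \frac{1}{-264 - 239 \left(-79 + 454\right)} = \frac{1}{-264 - 89625} = \frac{1}{-89889} = - \frac{1}{89889}$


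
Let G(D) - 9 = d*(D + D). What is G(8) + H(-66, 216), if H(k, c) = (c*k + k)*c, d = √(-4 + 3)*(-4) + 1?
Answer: -3093527 - 64*I ≈ -3.0935e+6 - 64.0*I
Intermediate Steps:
d = 1 - 4*I (d = √(-1)*(-4) + 1 = I*(-4) + 1 = -4*I + 1 = 1 - 4*I ≈ 1.0 - 4.0*I)
G(D) = 9 + 2*D*(1 - 4*I) (G(D) = 9 + (1 - 4*I)*(D + D) = 9 + (1 - 4*I)*(2*D) = 9 + 2*D*(1 - 4*I))
H(k, c) = c*(k + c*k) (H(k, c) = (k + c*k)*c = c*(k + c*k))
G(8) + H(-66, 216) = (9 + 8*(2 - 8*I)) + 216*(-66)*(1 + 216) = (9 + (16 - 64*I)) + 216*(-66)*217 = (25 - 64*I) - 3093552 = -3093527 - 64*I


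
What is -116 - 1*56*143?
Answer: -8124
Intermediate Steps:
-116 - 1*56*143 = -116 - 56*143 = -116 - 8008 = -8124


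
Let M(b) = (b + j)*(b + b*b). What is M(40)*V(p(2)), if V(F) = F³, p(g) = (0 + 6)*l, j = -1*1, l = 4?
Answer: 884183040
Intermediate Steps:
j = -1
p(g) = 24 (p(g) = (0 + 6)*4 = 6*4 = 24)
M(b) = (-1 + b)*(b + b²) (M(b) = (b - 1)*(b + b*b) = (-1 + b)*(b + b²))
M(40)*V(p(2)) = (40³ - 1*40)*24³ = (64000 - 40)*13824 = 63960*13824 = 884183040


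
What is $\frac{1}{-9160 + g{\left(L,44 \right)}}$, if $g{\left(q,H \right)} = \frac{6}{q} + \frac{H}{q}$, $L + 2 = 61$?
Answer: $- \frac{59}{540390} \approx -0.00010918$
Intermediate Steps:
$L = 59$ ($L = -2 + 61 = 59$)
$\frac{1}{-9160 + g{\left(L,44 \right)}} = \frac{1}{-9160 + \frac{6 + 44}{59}} = \frac{1}{-9160 + \frac{1}{59} \cdot 50} = \frac{1}{-9160 + \frac{50}{59}} = \frac{1}{- \frac{540390}{59}} = - \frac{59}{540390}$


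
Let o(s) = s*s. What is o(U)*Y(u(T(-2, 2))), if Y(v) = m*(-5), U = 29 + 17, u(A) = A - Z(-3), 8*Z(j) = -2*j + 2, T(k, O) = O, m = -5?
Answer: 52900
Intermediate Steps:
Z(j) = ¼ - j/4 (Z(j) = (-2*j + 2)/8 = (2 - 2*j)/8 = ¼ - j/4)
u(A) = -1 + A (u(A) = A - (¼ - ¼*(-3)) = A - (¼ + ¾) = A - 1*1 = A - 1 = -1 + A)
U = 46
Y(v) = 25 (Y(v) = -5*(-5) = 25)
o(s) = s²
o(U)*Y(u(T(-2, 2))) = 46²*25 = 2116*25 = 52900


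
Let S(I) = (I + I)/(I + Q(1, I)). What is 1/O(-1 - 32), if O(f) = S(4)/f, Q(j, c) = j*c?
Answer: -33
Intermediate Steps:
Q(j, c) = c*j
S(I) = 1 (S(I) = (I + I)/(I + I*1) = (2*I)/(I + I) = (2*I)/((2*I)) = (2*I)*(1/(2*I)) = 1)
O(f) = 1/f
1/O(-1 - 32) = 1/(1/(-1 - 32)) = 1/(1/(-33)) = 1/(-1/33) = -33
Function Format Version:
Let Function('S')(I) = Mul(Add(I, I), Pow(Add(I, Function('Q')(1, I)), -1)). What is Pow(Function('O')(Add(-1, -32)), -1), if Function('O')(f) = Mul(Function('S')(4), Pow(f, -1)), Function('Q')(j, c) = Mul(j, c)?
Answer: -33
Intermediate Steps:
Function('Q')(j, c) = Mul(c, j)
Function('S')(I) = 1 (Function('S')(I) = Mul(Add(I, I), Pow(Add(I, Mul(I, 1)), -1)) = Mul(Mul(2, I), Pow(Add(I, I), -1)) = Mul(Mul(2, I), Pow(Mul(2, I), -1)) = Mul(Mul(2, I), Mul(Rational(1, 2), Pow(I, -1))) = 1)
Function('O')(f) = Pow(f, -1) (Function('O')(f) = Mul(1, Pow(f, -1)) = Pow(f, -1))
Pow(Function('O')(Add(-1, -32)), -1) = Pow(Pow(Add(-1, -32), -1), -1) = Pow(Pow(-33, -1), -1) = Pow(Rational(-1, 33), -1) = -33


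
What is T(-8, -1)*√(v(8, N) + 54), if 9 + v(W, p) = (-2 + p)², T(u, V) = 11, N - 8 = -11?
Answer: 11*√70 ≈ 92.033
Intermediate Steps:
N = -3 (N = 8 - 11 = -3)
v(W, p) = -9 + (-2 + p)²
T(-8, -1)*√(v(8, N) + 54) = 11*√((-9 + (-2 - 3)²) + 54) = 11*√((-9 + (-5)²) + 54) = 11*√((-9 + 25) + 54) = 11*√(16 + 54) = 11*√70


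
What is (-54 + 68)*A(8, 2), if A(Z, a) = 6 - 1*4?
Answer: 28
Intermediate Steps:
A(Z, a) = 2 (A(Z, a) = 6 - 4 = 2)
(-54 + 68)*A(8, 2) = (-54 + 68)*2 = 14*2 = 28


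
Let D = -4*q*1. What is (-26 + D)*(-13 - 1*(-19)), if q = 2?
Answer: -204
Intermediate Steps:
D = -8 (D = -4*2*1 = -8*1 = -8)
(-26 + D)*(-13 - 1*(-19)) = (-26 - 8)*(-13 - 1*(-19)) = -34*(-13 + 19) = -34*6 = -204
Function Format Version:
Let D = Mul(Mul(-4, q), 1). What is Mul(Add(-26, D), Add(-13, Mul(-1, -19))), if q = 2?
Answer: -204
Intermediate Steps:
D = -8 (D = Mul(Mul(-4, 2), 1) = Mul(-8, 1) = -8)
Mul(Add(-26, D), Add(-13, Mul(-1, -19))) = Mul(Add(-26, -8), Add(-13, Mul(-1, -19))) = Mul(-34, Add(-13, 19)) = Mul(-34, 6) = -204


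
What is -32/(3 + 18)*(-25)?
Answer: 800/21 ≈ 38.095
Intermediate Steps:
-32/(3 + 18)*(-25) = -32/21*(-25) = 800/21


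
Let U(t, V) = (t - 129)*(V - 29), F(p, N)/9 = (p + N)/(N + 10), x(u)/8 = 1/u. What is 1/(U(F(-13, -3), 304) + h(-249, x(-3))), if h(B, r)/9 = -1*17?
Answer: -7/288996 ≈ -2.4222e-5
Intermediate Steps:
x(u) = 8/u
F(p, N) = 9*(N + p)/(10 + N) (F(p, N) = 9*((p + N)/(N + 10)) = 9*((N + p)/(10 + N)) = 9*(N + p)/(10 + N))
h(B, r) = -153 (h(B, r) = 9*(-1*17) = 9*(-17) = -153)
U(t, V) = (-129 + t)*(-29 + V)
1/(U(F(-13, -3), 304) + h(-249, x(-3))) = 1/((3741 - 129*304 - 261*(-3 - 13)/(10 - 3) + 304*(9*(-3 - 13)/(10 - 3))) - 153) = 1/((3741 - 39216 - 261*(-16)/7 + 304*(9*(-16)/7)) - 153) = 1/((3741 - 39216 - 261*(-16)/7 + 304*(9*(⅐)*(-16))) - 153) = 1/((3741 - 39216 - 29*(-144/7) + 304*(-144/7)) - 153) = 1/((3741 - 39216 + 4176/7 - 43776/7) - 153) = 1/(-287925/7 - 153) = 1/(-288996/7) = -7/288996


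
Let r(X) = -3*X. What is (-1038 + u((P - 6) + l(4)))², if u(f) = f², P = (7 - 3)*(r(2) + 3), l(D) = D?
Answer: 708964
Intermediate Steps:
P = -12 (P = (7 - 3)*(-3*2 + 3) = 4*(-6 + 3) = 4*(-3) = -12)
(-1038 + u((P - 6) + l(4)))² = (-1038 + ((-12 - 6) + 4)²)² = (-1038 + (-18 + 4)²)² = (-1038 + (-14)²)² = (-1038 + 196)² = (-842)² = 708964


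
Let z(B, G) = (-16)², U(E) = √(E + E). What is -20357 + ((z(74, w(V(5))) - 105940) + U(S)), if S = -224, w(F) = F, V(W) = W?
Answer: -126041 + 8*I*√7 ≈ -1.2604e+5 + 21.166*I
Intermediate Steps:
U(E) = √2*√E (U(E) = √(2*E) = √2*√E)
z(B, G) = 256
-20357 + ((z(74, w(V(5))) - 105940) + U(S)) = -20357 + ((256 - 105940) + √2*√(-224)) = -20357 + (-105684 + √2*(4*I*√14)) = -20357 + (-105684 + 8*I*√7) = -126041 + 8*I*√7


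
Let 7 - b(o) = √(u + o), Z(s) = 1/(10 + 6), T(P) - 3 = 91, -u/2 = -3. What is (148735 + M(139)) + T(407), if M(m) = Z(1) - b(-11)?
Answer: 2381153/16 + I*√5 ≈ 1.4882e+5 + 2.2361*I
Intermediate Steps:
u = 6 (u = -2*(-3) = 6)
T(P) = 94 (T(P) = 3 + 91 = 94)
Z(s) = 1/16
b(o) = 7 - √(6 + o)
M(m) = -111/16 + I*√5 (M(m) = 1/16 - (7 - √(6 - 11)) = 1/16 - (7 - √(-5)) = 1/16 - (7 - I*√5) = 1/16 + (-7 + I*√5) = -111/16 + I*√5)
(148735 + M(139)) + T(407) = (148735 + (-111/16 + I*√5)) + 94 = (2379649/16 + I*√5) + 94 = 2381153/16 + I*√5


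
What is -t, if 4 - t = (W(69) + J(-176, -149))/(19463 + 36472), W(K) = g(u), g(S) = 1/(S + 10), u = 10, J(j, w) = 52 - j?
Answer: -4470239/1118700 ≈ -3.9959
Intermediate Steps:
g(S) = 1/(10 + S)
W(K) = 1/20 (W(K) = 1/(10 + 10) = 1/20)
t = 4470239/1118700 (t = 4 - (1/20 + (52 - 1*(-176)))/(19463 + 36472) = 4 - (1/20 + (52 + 176))/55935 = 4 - (1/20 + 228)/55935 = 4 - 4561/(20*55935) = 4 - 1*4561/1118700 = 4 - 4561/1118700 = 4470239/1118700 ≈ 3.9959)
-t = -1*4470239/1118700 = -4470239/1118700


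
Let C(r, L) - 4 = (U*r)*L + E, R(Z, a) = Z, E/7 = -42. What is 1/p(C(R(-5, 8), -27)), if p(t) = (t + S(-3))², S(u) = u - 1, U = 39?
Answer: 1/24710841 ≈ 4.0468e-8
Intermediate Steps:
E = -294 (E = 7*(-42) = -294)
S(u) = -1 + u
C(r, L) = -290 + 39*L*r (C(r, L) = 4 + ((39*r)*L - 294) = 4 + (39*L*r - 294) = 4 + (-294 + 39*L*r) = -290 + 39*L*r)
p(t) = (-4 + t)² (p(t) = (t + (-1 - 3))² = (t - 4)² = (-4 + t)²)
1/p(C(R(-5, 8), -27)) = 1/((-4 + (-290 + 39*(-27)*(-5)))²) = 1/((-4 + (-290 + 5265))²) = 1/((-4 + 4975)²) = 1/(4971²) = 1/24710841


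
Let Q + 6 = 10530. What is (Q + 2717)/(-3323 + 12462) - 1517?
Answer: -13850622/9139 ≈ -1515.6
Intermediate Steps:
Q = 10524 (Q = -6 + 10530 = 10524)
(Q + 2717)/(-3323 + 12462) - 1517 = (10524 + 2717)/(-3323 + 12462) - 1517 = 13241/9139 - 1517 = -13850622/9139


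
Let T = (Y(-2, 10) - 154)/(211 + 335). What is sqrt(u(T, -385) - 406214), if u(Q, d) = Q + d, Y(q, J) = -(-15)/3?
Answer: I*sqrt(121213748838)/546 ≈ 637.65*I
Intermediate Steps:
Y(q, J) = 5 (Y(q, J) = -(-15)/3 = -5*(-1) = 5)
T = -149/546 (T = (5 - 154)/(211 + 335) = -149/546 ≈ -0.27289)
sqrt(u(T, -385) - 406214) = sqrt((-149/546 - 385) - 406214) = sqrt(-210359/546 - 406214) = sqrt(-222003203/546) = I*sqrt(121213748838)/546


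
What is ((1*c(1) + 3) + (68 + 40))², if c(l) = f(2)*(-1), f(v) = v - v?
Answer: 12321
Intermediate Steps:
f(v) = 0
c(l) = 0 (c(l) = 0*(-1) = 0)
((1*c(1) + 3) + (68 + 40))² = ((1*0 + 3) + (68 + 40))² = ((0 + 3) + 108)² = (3 + 108)² = 111² = 12321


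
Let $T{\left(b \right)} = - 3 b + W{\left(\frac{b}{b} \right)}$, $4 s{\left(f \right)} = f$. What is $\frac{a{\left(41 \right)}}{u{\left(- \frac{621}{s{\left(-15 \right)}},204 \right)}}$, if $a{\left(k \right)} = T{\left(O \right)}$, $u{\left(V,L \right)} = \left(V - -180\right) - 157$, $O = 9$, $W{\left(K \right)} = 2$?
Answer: $- \frac{125}{943} \approx -0.13256$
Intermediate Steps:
$s{\left(f \right)} = \frac{f}{4}$
$u{\left(V,L \right)} = 23 + V$ ($u{\left(V,L \right)} = \left(V + 180\right) - 157 = \left(180 + V\right) - 157 = 23 + V$)
$T{\left(b \right)} = 2 - 3 b$ ($T{\left(b \right)} = - 3 b + 2 = 2 - 3 b$)
$a{\left(k \right)} = -25$ ($a{\left(k \right)} = 2 - 27 = -25$)
$\frac{a{\left(41 \right)}}{u{\left(- \frac{621}{s{\left(-15 \right)}},204 \right)}} = - \frac{25}{23 - \frac{621}{\frac{1}{4} \left(-15\right)}} = - \frac{25}{23 - \frac{621}{- \frac{15}{4}}} = - \frac{25}{23 - - \frac{828}{5}} = - \frac{25}{23 + \frac{828}{5}} = - \frac{25}{\frac{943}{5}} = \left(-25\right) \frac{5}{943} = - \frac{125}{943}$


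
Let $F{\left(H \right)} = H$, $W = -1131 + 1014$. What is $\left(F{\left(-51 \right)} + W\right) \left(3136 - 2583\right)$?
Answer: $-92904$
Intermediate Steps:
$W = -117$
$\left(F{\left(-51 \right)} + W\right) \left(3136 - 2583\right) = \left(-51 - 117\right) \left(3136 - 2583\right) = \left(-168\right) 553 = -92904$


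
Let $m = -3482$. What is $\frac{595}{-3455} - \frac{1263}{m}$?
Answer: $\frac{458375}{2406062} \approx 0.19051$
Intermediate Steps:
$\frac{595}{-3455} - \frac{1263}{m} = \frac{595}{-3455} - \frac{1263}{-3482} = 595 \left(- \frac{1}{3455}\right) - - \frac{1263}{3482} = - \frac{119}{691} + \frac{1263}{3482} = \frac{458375}{2406062}$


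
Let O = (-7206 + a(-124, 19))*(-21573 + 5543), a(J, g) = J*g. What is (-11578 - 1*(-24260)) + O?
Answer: 153291542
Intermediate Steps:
O = 153278860 (O = (-7206 - 124*19)*(-21573 + 5543) = (-7206 - 2356)*(-16030) = -9562*(-16030) = 153278860)
(-11578 - 1*(-24260)) + O = (-11578 - 1*(-24260)) + 153278860 = (-11578 + 24260) + 153278860 = 12682 + 153278860 = 153291542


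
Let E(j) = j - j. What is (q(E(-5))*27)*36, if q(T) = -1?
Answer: -972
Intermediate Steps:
E(j) = 0
(q(E(-5))*27)*36 = -1*27*36 = -27*36 = -972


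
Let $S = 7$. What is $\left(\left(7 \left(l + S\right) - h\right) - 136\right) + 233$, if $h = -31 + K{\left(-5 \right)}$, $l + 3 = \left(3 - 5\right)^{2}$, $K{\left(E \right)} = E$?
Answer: $189$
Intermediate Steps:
$l = 1$ ($l = -3 + \left(3 - 5\right)^{2} = -3 + \left(-2\right)^{2} = -3 + 4 = 1$)
$h = -36$ ($h = -31 - 5 = -36$)
$\left(\left(7 \left(l + S\right) - h\right) - 136\right) + 233 = \left(\left(7 \left(1 + 7\right) - -36\right) - 136\right) + 233 = \left(\left(7 \cdot 8 + 36\right) - 136\right) + 233 = \left(\left(56 + 36\right) - 136\right) + 233 = \left(92 - 136\right) + 233 = -44 + 233 = 189$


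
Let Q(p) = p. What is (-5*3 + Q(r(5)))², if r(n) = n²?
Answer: 100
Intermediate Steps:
(-5*3 + Q(r(5)))² = (-5*3 + 5²)² = (-15 + 25)² = 10² = 100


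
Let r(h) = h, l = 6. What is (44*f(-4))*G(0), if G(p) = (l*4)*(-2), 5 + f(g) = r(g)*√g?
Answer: 10560 + 16896*I ≈ 10560.0 + 16896.0*I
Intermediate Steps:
f(g) = -5 + g^(3/2) (f(g) = -5 + g*√g = -5 + g^(3/2))
G(p) = -48 (G(p) = (6*4)*(-2) = 24*(-2) = -48)
(44*f(-4))*G(0) = (44*(-5 + (-4)^(3/2)))*(-48) = (44*(-5 - 8*I))*(-48) = (-220 - 352*I)*(-48) = 10560 + 16896*I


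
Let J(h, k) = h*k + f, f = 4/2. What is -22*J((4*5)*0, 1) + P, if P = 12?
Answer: -32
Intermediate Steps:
f = 2 (f = 4*(½) = 2)
J(h, k) = 2 + h*k (J(h, k) = h*k + 2 = 2 + h*k)
-22*J((4*5)*0, 1) + P = -22*(2 + ((4*5)*0)*1) + 12 = -22*(2 + (20*0)*1) + 12 = -22*(2 + 0*1) + 12 = -22*(2 + 0) + 12 = -22*2 + 12 = -44 + 12 = -32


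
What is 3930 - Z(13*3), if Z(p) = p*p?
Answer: 2409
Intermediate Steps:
Z(p) = p**2
3930 - Z(13*3) = 3930 - (13*3)**2 = 3930 - 1*39**2 = 3930 - 1*1521 = 3930 - 1521 = 2409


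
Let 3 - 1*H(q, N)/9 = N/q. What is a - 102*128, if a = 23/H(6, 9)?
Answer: -352466/27 ≈ -13054.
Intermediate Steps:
H(q, N) = 27 - 9*N/q
a = 46/27 (a = 23/(27 - 9*9/6) = 23/(27 - 9*9*⅙) = 23/(27 - 27/2) = 23/(27/2) = 23*(2/27) = 46/27 ≈ 1.7037)
a - 102*128 = 46/27 - 102*128 = 46/27 - 13056 = -352466/27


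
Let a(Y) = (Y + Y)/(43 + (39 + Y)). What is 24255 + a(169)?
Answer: 6088343/251 ≈ 24256.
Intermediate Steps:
a(Y) = 2*Y/(82 + Y) (a(Y) = (2*Y)/(82 + Y) = 2*Y/(82 + Y))
24255 + a(169) = 24255 + 2*169/(82 + 169) = 24255 + 2*169/251 = 24255 + 2*169*(1/251) = 24255 + 338/251 = 6088343/251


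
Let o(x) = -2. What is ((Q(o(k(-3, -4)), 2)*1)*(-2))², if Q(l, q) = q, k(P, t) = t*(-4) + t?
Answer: 16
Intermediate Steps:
k(P, t) = -3*t (k(P, t) = -4*t + t = -3*t)
((Q(o(k(-3, -4)), 2)*1)*(-2))² = ((2*1)*(-2))² = (2*(-2))² = (-4)² = 16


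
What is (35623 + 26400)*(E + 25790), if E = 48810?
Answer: 4626915800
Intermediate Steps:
(35623 + 26400)*(E + 25790) = (35623 + 26400)*(48810 + 25790) = 62023*74600 = 4626915800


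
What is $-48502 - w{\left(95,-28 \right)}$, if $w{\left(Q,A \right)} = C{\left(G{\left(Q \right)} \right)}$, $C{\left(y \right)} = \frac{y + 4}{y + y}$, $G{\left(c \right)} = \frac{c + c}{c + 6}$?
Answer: $- \frac{9215677}{190} \approx -48504.0$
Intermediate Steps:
$G{\left(c \right)} = \frac{2 c}{6 + c}$
$C{\left(y \right)} = \frac{4 + y}{2 y}$
$w{\left(Q,A \right)} = \frac{\left(4 + \frac{2 Q}{6 + Q}\right) \left(6 + Q\right)}{4 Q}$ ($w{\left(Q,A \right)} = \frac{4 + \frac{2 Q}{6 + Q}}{2 \frac{2 Q}{6 + Q}} = \frac{\frac{6 + Q}{2 Q} \left(4 + \frac{2 Q}{6 + Q}\right)}{2} = \frac{\left(4 + \frac{2 Q}{6 + Q}\right) \left(6 + Q\right)}{4 Q}$)
$-48502 - w{\left(95,-28 \right)} = -48502 - \left(\frac{3}{2} + \frac{6}{95}\right) = -48502 - \frac{297}{190} = - \frac{9215677}{190}$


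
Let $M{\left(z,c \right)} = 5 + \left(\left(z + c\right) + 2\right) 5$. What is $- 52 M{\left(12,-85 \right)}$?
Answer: $18200$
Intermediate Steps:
$M{\left(z,c \right)} = 15 + 5 c + 5 z$ ($M{\left(z,c \right)} = 5 + \left(\left(c + z\right) + 2\right) 5 = 5 + \left(2 + c + z\right) 5 = 5 + \left(10 + 5 c + 5 z\right) = 15 + 5 c + 5 z$)
$- 52 M{\left(12,-85 \right)} = - 52 \left(15 + 5 \left(-85\right) + 5 \cdot 12\right) = - 52 \left(15 - 425 + 60\right) = \left(-52\right) \left(-350\right) = 18200$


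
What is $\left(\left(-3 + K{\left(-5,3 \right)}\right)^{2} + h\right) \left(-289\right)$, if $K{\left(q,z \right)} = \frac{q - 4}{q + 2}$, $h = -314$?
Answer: $90746$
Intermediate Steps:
$K{\left(q,z \right)} = \frac{-4 + q}{2 + q}$
$\left(\left(-3 + K{\left(-5,3 \right)}\right)^{2} + h\right) \left(-289\right) = \left(\left(-3 + \frac{-4 - 5}{2 - 5}\right)^{2} - 314\right) \left(-289\right) = \left(\left(-3 + \frac{1}{-3} \left(-9\right)\right)^{2} - 314\right) \left(-289\right) = \left(\left(-3 - -3\right)^{2} - 314\right) \left(-289\right) = \left(\left(-3 + 3\right)^{2} - 314\right) \left(-289\right) = \left(0^{2} - 314\right) \left(-289\right) = \left(0 - 314\right) \left(-289\right) = \left(-314\right) \left(-289\right) = 90746$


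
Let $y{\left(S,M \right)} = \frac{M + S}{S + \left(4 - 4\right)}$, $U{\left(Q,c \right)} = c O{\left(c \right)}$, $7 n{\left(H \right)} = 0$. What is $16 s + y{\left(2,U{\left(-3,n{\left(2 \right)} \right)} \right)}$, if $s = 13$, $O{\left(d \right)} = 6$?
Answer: $209$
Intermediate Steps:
$n{\left(H \right)} = 0$ ($n{\left(H \right)} = \frac{1}{7} \cdot 0 = 0$)
$U{\left(Q,c \right)} = 6 c$ ($U{\left(Q,c \right)} = c 6 = 6 c$)
$y{\left(S,M \right)} = \frac{M + S}{S}$ ($y{\left(S,M \right)} = \frac{M + S}{S + \left(4 - 4\right)} = \frac{M + S}{S + 0} = \frac{M + S}{S}$)
$16 s + y{\left(2,U{\left(-3,n{\left(2 \right)} \right)} \right)} = 16 \cdot 13 + \frac{6 \cdot 0 + 2}{2} = 208 + \frac{0 + 2}{2} = 208 + \frac{1}{2} \cdot 2 = 208 + 1 = 209$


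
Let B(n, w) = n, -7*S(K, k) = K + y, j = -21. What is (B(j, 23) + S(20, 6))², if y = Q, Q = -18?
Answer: 22201/49 ≈ 453.08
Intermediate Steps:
y = -18
S(K, k) = 18/7 - K/7 (S(K, k) = -(K - 18)/7 = -(-18 + K)/7 = 18/7 - K/7)
(B(j, 23) + S(20, 6))² = (-21 + (18/7 - ⅐*20))² = (-21 + (18/7 - 20/7))² = (-21 - 2/7)² = (-149/7)² = 22201/49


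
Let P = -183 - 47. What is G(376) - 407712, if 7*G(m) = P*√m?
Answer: -407712 - 460*√94/7 ≈ -4.0835e+5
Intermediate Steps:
P = -230
G(m) = -230*√m/7 (G(m) = (-230*√m)/7 = -230*√m/7)
G(376) - 407712 = -460*√94/7 - 407712 = -407712 - 460*√94/7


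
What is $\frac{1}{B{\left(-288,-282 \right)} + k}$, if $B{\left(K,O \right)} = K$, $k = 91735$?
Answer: $\frac{1}{91447} \approx 1.0935 \cdot 10^{-5}$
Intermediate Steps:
$\frac{1}{B{\left(-288,-282 \right)} + k} = \frac{1}{-288 + 91735} = \frac{1}{91447}$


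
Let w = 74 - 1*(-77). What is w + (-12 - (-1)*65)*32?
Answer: 1847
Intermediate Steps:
w = 151 (w = 74 + 77 = 151)
w + (-12 - (-1)*65)*32 = 151 + (-12 - (-1)*65)*32 = 151 + (-12 - 1*(-65))*32 = 151 + (-12 + 65)*32 = 151 + 53*32 = 151 + 1696 = 1847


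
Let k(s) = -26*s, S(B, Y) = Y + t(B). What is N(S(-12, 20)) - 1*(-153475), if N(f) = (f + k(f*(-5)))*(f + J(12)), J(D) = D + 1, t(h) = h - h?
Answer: 239935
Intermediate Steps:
t(h) = 0
J(D) = 1 + D
S(B, Y) = Y (S(B, Y) = Y + 0 = Y)
N(f) = 131*f*(13 + f) (N(f) = (f - 26*f*(-5))*(f + (1 + 12)) = (f - (-130)*f)*(f + 13) = (f + 130*f)*(13 + f) = (131*f)*(13 + f) = 131*f*(13 + f))
N(S(-12, 20)) - 1*(-153475) = 131*20*(13 + 20) - 1*(-153475) = 131*20*33 + 153475 = 86460 + 153475 = 239935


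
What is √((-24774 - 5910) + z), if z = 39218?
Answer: √8534 ≈ 92.380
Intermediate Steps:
√((-24774 - 5910) + z) = √((-24774 - 5910) + 39218) = √(-30684 + 39218) = √8534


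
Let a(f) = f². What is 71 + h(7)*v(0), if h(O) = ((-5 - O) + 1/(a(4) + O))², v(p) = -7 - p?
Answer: -491816/529 ≈ -929.71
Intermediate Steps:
h(O) = (-5 + 1/(16 + O) - O)² (h(O) = ((-5 - O) + 1/(4² + O))² = ((-5 - O) + 1/(16 + O))² = (-5 + 1/(16 + O) - O)²)
71 + h(7)*v(0) = 71 + ((79 + 7² + 21*7)²/(16 + 7)²)*(-7 - 1*0) = 71 + ((79 + 49 + 147)²/23²)*(-7 + 0) = 71 + ((1/529)*275²)*(-7) = 71 + ((1/529)*75625)*(-7) = 71 + (75625/529)*(-7) = 71 - 529375/529 = -491816/529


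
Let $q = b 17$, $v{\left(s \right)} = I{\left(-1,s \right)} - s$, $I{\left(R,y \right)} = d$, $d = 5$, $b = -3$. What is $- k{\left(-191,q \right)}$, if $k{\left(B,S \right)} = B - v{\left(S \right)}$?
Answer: $247$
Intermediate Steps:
$I{\left(R,y \right)} = 5$
$v{\left(s \right)} = 5 - s$
$q = -51$ ($q = \left(-3\right) 17 = -51$)
$k{\left(B,S \right)} = -5 + B + S$ ($k{\left(B,S \right)} = B - \left(5 - S\right) = B + \left(-5 + S\right) = -5 + B + S$)
$- k{\left(-191,q \right)} = - (-5 - 191 - 51) = \left(-1\right) \left(-247\right) = 247$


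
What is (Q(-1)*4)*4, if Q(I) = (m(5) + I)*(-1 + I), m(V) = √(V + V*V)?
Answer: 32 - 32*√30 ≈ -143.27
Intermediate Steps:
m(V) = √(V + V²)
Q(I) = (-1 + I)*(I + √30) (Q(I) = (√(5*(1 + 5)) + I)*(-1 + I) = (√(5*6) + I)*(-1 + I) = (√30 + I)*(-1 + I) = (I + √30)*(-1 + I) = (-1 + I)*(I + √30))
(Q(-1)*4)*4 = (((-1)² - 1*(-1) - √30 - √30)*4)*4 = ((1 + 1 - √30 - √30)*4)*4 = ((2 - 2*√30)*4)*4 = (8 - 8*√30)*4 = 32 - 32*√30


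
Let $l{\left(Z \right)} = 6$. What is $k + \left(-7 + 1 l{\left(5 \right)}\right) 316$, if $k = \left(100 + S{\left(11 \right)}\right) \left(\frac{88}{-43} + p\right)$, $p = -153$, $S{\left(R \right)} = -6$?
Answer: $- \frac{640286}{43} \approx -14890.0$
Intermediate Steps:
$k = - \frac{626698}{43}$ ($k = \left(100 - 6\right) \left(\frac{88}{-43} - 153\right) = 94 \left(88 \left(- \frac{1}{43}\right) - 153\right) = 94 \left(- \frac{88}{43} - 153\right) = 94 \left(- \frac{6667}{43}\right) = - \frac{626698}{43} \approx -14574.0$)
$k + \left(-7 + 1 l{\left(5 \right)}\right) 316 = - \frac{626698}{43} + \left(-7 + 1 \cdot 6\right) 316 = - \frac{626698}{43} + \left(-7 + 6\right) 316 = - \frac{626698}{43} - 316 = - \frac{640286}{43}$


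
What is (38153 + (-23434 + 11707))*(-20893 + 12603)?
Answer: -219071540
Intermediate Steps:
(38153 + (-23434 + 11707))*(-20893 + 12603) = (38153 - 11727)*(-8290) = 26426*(-8290) = -219071540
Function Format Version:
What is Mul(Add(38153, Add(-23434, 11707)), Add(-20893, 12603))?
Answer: -219071540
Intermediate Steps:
Mul(Add(38153, Add(-23434, 11707)), Add(-20893, 12603)) = Mul(Add(38153, -11727), -8290) = Mul(26426, -8290) = -219071540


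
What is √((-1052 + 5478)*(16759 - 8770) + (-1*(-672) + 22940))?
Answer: √35382926 ≈ 5948.4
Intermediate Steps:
√((-1052 + 5478)*(16759 - 8770) + (-1*(-672) + 22940)) = √(4426*7989 + (672 + 22940)) = √(35359314 + 23612) = √35382926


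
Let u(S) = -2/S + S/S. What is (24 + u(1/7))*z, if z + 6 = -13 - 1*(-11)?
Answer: -88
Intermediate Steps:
u(S) = 1 - 2/S (u(S) = -2/S + 1 = 1 - 2/S)
z = -8 (z = -6 + (-13 - 1*(-11)) = -6 + (-13 + 11) = -6 - 2 = -8)
(24 + u(1/7))*z = (24 + (-2 + 1/7)/(1/7))*(-8) = (24 + (-2 + ⅐)/(⅐))*(-8) = (24 + 7*(-13/7))*(-8) = (24 - 13)*(-8) = 11*(-8) = -88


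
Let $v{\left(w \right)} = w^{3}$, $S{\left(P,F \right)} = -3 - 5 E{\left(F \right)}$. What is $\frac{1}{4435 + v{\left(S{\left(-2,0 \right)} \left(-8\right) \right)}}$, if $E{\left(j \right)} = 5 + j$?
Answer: $\frac{1}{11243859} \approx 8.8937 \cdot 10^{-8}$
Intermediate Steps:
$S{\left(P,F \right)} = -28 - 5 F$ ($S{\left(P,F \right)} = -3 - 5 \left(5 + F\right) = -3 - \left(25 + 5 F\right) = -28 - 5 F$)
$\frac{1}{4435 + v{\left(S{\left(-2,0 \right)} \left(-8\right) \right)}} = \frac{1}{4435 + \left(\left(-28 - 0\right) \left(-8\right)\right)^{3}} = \frac{1}{4435 + \left(\left(-28 + 0\right) \left(-8\right)\right)^{3}} = \frac{1}{4435 + \left(\left(-28\right) \left(-8\right)\right)^{3}} = \frac{1}{4435 + 224^{3}} = \frac{1}{4435 + 11239424} = \frac{1}{11243859}$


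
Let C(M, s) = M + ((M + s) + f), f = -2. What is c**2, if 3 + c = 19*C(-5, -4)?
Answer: 94249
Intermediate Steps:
C(M, s) = -2 + s + 2*M (C(M, s) = M + ((M + s) - 2) = M + (-2 + M + s) = -2 + s + 2*M)
c = -307 (c = -3 + 19*(-2 - 4 + 2*(-5)) = -3 + 19*(-2 - 4 - 10) = -3 + 19*(-16) = -3 - 304 = -307)
c**2 = (-307)**2 = 94249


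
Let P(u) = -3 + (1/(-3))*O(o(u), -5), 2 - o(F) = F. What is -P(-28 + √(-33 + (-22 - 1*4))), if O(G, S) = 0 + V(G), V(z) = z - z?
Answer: 3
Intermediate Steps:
V(z) = 0
o(F) = 2 - F
O(G, S) = 0 (O(G, S) = 0 + 0 = 0)
P(u) = -3 (P(u) = -3 + (1/(-3))*0 = -3 + (1*(-⅓))*0 = -3 - ⅓*0 = -3 + 0 = -3)
-P(-28 + √(-33 + (-22 - 1*4))) = -1*(-3) = 3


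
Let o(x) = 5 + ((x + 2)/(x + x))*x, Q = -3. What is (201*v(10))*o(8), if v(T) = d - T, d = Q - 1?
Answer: -28140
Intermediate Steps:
o(x) = 6 + x/2 (o(x) = 5 + ((2 + x)/((2*x)))*x = 5 + ((2 + x)*(1/(2*x)))*x = 5 + ((2 + x)/(2*x))*x = 5 + (1 + x/2) = 6 + x/2)
d = -4 (d = -3 - 1 = -4)
v(T) = -4 - T
(201*v(10))*o(8) = (201*(-4 - 1*10))*(6 + (½)*8) = (201*(-4 - 10))*(6 + 4) = (201*(-14))*10 = -2814*10 = -28140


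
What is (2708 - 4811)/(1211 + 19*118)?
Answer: -701/1151 ≈ -0.60904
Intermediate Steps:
(2708 - 4811)/(1211 + 19*118) = -2103/(1211 + 2242) = -2103/3453 = -2103*1/3453 = -701/1151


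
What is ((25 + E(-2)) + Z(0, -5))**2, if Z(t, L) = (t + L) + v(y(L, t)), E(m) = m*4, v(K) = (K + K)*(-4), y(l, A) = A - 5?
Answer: 2704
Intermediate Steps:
y(l, A) = -5 + A
v(K) = -8*K (v(K) = (2*K)*(-4) = -8*K)
E(m) = 4*m
Z(t, L) = 40 + L - 7*t (Z(t, L) = (t + L) - 8*(-5 + t) = (L + t) + (40 - 8*t) = 40 + L - 7*t)
((25 + E(-2)) + Z(0, -5))**2 = ((25 + 4*(-2)) + (40 - 5 - 7*0))**2 = ((25 - 8) + (40 - 5 + 0))**2 = (17 + 35)**2 = 52**2 = 2704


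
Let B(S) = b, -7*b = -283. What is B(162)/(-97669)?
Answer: -283/683683 ≈ -0.00041393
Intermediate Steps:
b = 283/7 (b = -⅐*(-283) = 283/7 ≈ 40.429)
B(S) = 283/7
B(162)/(-97669) = (283/7)/(-97669) = (283/7)*(-1/97669) = -283/683683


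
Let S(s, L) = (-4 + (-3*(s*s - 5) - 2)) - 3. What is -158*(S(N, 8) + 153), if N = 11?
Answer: 32232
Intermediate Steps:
S(s, L) = 6 - 3*s² (S(s, L) = (-4 + (-3*(s² - 5) - 2)) - 3 = (-4 + (-3*(-5 + s²) - 2)) - 3 = (-4 + ((15 - 3*s²) - 2)) - 3 = (-4 + (13 - 3*s²)) - 3 = (9 - 3*s²) - 3 = 6 - 3*s²)
-158*(S(N, 8) + 153) = -158*((6 - 3*11²) + 153) = -158*((6 - 3*121) + 153) = -158*((6 - 363) + 153) = -158*(-357 + 153) = -158*(-204) = 32232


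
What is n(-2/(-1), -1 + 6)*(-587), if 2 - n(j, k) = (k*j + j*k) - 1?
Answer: 9979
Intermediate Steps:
n(j, k) = 3 - 2*j*k (n(j, k) = 2 - ((k*j + j*k) - 1) = 2 - ((j*k + j*k) - 1) = 2 - (2*j*k - 1) = 2 - (-1 + 2*j*k) = 2 + (1 - 2*j*k) = 3 - 2*j*k)
n(-2/(-1), -1 + 6)*(-587) = (3 - 2*(-2/(-1))*(-1 + 6))*(-587) = (3 - 2*(-2*(-1))*5)*(-587) = (3 - 2*2*5)*(-587) = (3 - 20)*(-587) = -17*(-587) = 9979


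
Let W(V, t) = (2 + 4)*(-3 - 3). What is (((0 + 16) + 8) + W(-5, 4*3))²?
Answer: 144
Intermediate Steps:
W(V, t) = -36 (W(V, t) = 6*(-6) = -36)
(((0 + 16) + 8) + W(-5, 4*3))² = (((0 + 16) + 8) - 36)² = ((16 + 8) - 36)² = (24 - 36)² = (-12)² = 144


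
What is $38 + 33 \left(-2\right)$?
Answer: $-28$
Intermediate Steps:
$38 + 33 \left(-2\right) = 38 - 66 = -28$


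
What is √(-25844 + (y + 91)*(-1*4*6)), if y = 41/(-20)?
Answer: I*√699470/5 ≈ 167.27*I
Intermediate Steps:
y = -41/20 (y = 41*(-1/20) = -41/20 ≈ -2.0500)
√(-25844 + (y + 91)*(-1*4*6)) = √(-25844 + (-41/20 + 91)*(-1*4*6)) = √(-25844 + 1779*(-4*6)/20) = √(-25844 + (1779/20)*(-24)) = √(-25844 - 10674/5) = √(-139894/5) = I*√699470/5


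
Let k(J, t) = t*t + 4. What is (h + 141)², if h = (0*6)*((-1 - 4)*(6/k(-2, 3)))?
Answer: 19881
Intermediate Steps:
k(J, t) = 4 + t² (k(J, t) = t² + 4 = 4 + t²)
h = 0 (h = (0*6)*((-1 - 4)*(6/(4 + 3²))) = 0*(-30/(4 + 9)) = 0*(-30/13) = 0)
(h + 141)² = (0 + 141)² = 141² = 19881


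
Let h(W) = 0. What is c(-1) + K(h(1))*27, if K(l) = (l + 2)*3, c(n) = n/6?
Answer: 971/6 ≈ 161.83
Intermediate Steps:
c(n) = n/6 (c(n) = n*(⅙) = n/6)
K(l) = 6 + 3*l (K(l) = (2 + l)*3 = 6 + 3*l)
c(-1) + K(h(1))*27 = (⅙)*(-1) + (6 + 3*0)*27 = -⅙ + (6 + 0)*27 = -⅙ + 6*27 = -⅙ + 162 = 971/6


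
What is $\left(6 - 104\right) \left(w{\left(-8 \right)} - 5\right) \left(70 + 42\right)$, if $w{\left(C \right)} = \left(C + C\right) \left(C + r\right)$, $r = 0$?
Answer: $-1350048$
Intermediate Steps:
$w{\left(C \right)} = 2 C^{2}$ ($w{\left(C \right)} = \left(C + C\right) \left(C + 0\right) = 2 C C = 2 C^{2}$)
$\left(6 - 104\right) \left(w{\left(-8 \right)} - 5\right) \left(70 + 42\right) = \left(6 - 104\right) \left(2 \left(-8\right)^{2} - 5\right) \left(70 + 42\right) = - 98 \left(2 \cdot 64 - 5\right) 112 = - 98 \left(128 - 5\right) 112 = - 98 \cdot 123 \cdot 112 = \left(-98\right) 13776 = -1350048$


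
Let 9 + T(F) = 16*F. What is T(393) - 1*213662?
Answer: -207383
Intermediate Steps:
T(F) = -9 + 16*F
T(393) - 1*213662 = (-9 + 16*393) - 1*213662 = (-9 + 6288) - 213662 = 6279 - 213662 = -207383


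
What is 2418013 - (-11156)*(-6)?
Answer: 2351077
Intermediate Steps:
2418013 - (-11156)*(-6) = 2418013 - 1*66936 = 2418013 - 66936 = 2351077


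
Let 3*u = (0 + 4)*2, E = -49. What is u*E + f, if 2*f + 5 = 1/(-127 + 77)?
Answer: -39953/300 ≈ -133.18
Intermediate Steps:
u = 8/3 (u = ((0 + 4)*2)/3 = (4*2)/3 = (⅓)*8 = 8/3 ≈ 2.6667)
f = -251/100 (f = -5/2 + 1/(2*(-127 + 77)) = -5/2 + (½)/(-50) = -5/2 + (½)*(-1/50) = -5/2 - 1/100 = -251/100 ≈ -2.5100)
u*E + f = (8/3)*(-49) - 251/100 = -392/3 - 251/100 = -39953/300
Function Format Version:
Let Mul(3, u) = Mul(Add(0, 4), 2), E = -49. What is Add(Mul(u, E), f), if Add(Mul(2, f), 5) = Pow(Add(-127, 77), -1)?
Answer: Rational(-39953, 300) ≈ -133.18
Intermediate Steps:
u = Rational(8, 3) (u = Mul(Rational(1, 3), Mul(Add(0, 4), 2)) = Mul(Rational(1, 3), Mul(4, 2)) = Mul(Rational(1, 3), 8) = Rational(8, 3) ≈ 2.6667)
f = Rational(-251, 100) (f = Add(Rational(-5, 2), Mul(Rational(1, 2), Pow(Add(-127, 77), -1))) = Add(Rational(-5, 2), Mul(Rational(1, 2), Pow(-50, -1))) = Add(Rational(-5, 2), Mul(Rational(1, 2), Rational(-1, 50))) = Add(Rational(-5, 2), Rational(-1, 100)) = Rational(-251, 100) ≈ -2.5100)
Add(Mul(u, E), f) = Add(Mul(Rational(8, 3), -49), Rational(-251, 100)) = Add(Rational(-392, 3), Rational(-251, 100)) = Rational(-39953, 300)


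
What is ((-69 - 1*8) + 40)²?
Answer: 1369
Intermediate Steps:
((-69 - 1*8) + 40)² = ((-69 - 8) + 40)² = (-77 + 40)² = (-37)² = 1369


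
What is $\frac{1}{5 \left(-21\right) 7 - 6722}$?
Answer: $- \frac{1}{7457} \approx -0.0001341$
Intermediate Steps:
$\frac{1}{5 \left(-21\right) 7 - 6722} = \frac{1}{\left(-105\right) 7 - 6722} = \frac{1}{-735 - 6722} = \frac{1}{-7457} = - \frac{1}{7457}$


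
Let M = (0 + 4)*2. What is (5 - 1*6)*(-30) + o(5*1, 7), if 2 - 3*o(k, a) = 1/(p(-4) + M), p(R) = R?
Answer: 367/12 ≈ 30.583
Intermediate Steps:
M = 8 (M = 4*2 = 8)
o(k, a) = 7/12 (o(k, a) = 2/3 - 1/(3*(-4 + 8)) = 2/3 - 1/3/4 = 2/3 - 1/3*1/4 = 2/3 - 1/12 = 7/12)
(5 - 1*6)*(-30) + o(5*1, 7) = (5 - 1*6)*(-30) + 7/12 = (5 - 6)*(-30) + 7/12 = -1*(-30) + 7/12 = 30 + 7/12 = 367/12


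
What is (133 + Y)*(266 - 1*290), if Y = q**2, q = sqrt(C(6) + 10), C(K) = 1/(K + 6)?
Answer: -3434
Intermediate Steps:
C(K) = 1/(6 + K)
q = 11*sqrt(3)/6 (q = sqrt(1/(6 + 6) + 10) = sqrt(1/12 + 10) = sqrt(121/12) = 11*sqrt(3)/6 ≈ 3.1754)
Y = 121/12 (Y = (11*sqrt(3)/6)**2 = 121/12 ≈ 10.083)
(133 + Y)*(266 - 1*290) = (133 + 121/12)*(266 - 1*290) = 1717*(266 - 290)/12 = (1717/12)*(-24) = -3434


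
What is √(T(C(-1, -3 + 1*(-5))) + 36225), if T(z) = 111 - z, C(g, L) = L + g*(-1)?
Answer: √36343 ≈ 190.64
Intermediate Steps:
C(g, L) = L - g
√(T(C(-1, -3 + 1*(-5))) + 36225) = √((111 - ((-3 + 1*(-5)) - 1*(-1))) + 36225) = √((111 - ((-3 - 5) + 1)) + 36225) = √((111 - (-8 + 1)) + 36225) = √((111 - 1*(-7)) + 36225) = √((111 + 7) + 36225) = √(118 + 36225) = √36343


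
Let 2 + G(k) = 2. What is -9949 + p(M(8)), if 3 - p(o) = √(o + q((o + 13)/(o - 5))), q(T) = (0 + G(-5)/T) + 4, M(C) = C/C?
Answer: -9946 - √5 ≈ -9948.2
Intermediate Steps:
G(k) = 0 (G(k) = -2 + 2 = 0)
M(C) = 1
q(T) = 4 (q(T) = (0 + 0/T) + 4 = (0 + 0) + 4 = 0 + 4 = 4)
p(o) = 3 - √(4 + o) (p(o) = 3 - √(o + 4) = 3 - √(4 + o))
-9949 + p(M(8)) = -9949 + (3 - √(4 + 1)) = -9949 + (3 - √5) = -9946 - √5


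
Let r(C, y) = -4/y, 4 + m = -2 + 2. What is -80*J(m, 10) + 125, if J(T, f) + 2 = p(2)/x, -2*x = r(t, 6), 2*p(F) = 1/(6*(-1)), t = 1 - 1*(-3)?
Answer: 305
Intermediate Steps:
m = -4 (m = -4 + (-2 + 2) = -4 + 0 = -4)
t = 4 (t = 1 + 3 = 4)
p(F) = -1/12 (p(F) = 1/(2*((6*(-1)))) = (½)/(-6) = (½)*(-⅙) = -1/12)
x = ⅓ (x = -(-2)/6 = -½*(-⅔) = ⅓ ≈ 0.33333)
J(T, f) = -9/4 (J(T, f) = -2 - 1/(12*⅓) = -2 - 1/12*3 = -2 - ¼ = -9/4)
-80*J(m, 10) + 125 = -80*(-9/4) + 125 = 180 + 125 = 305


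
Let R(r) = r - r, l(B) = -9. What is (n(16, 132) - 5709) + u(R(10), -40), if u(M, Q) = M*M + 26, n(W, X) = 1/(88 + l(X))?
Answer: -448956/79 ≈ -5683.0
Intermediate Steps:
n(W, X) = 1/79 (n(W, X) = 1/(88 - 9) = 1/79)
R(r) = 0
u(M, Q) = 26 + M**2 (u(M, Q) = M**2 + 26 = 26 + M**2)
(n(16, 132) - 5709) + u(R(10), -40) = (1/79 - 5709) + (26 + 0**2) = -451010/79 + (26 + 0) = -451010/79 + 26 = -448956/79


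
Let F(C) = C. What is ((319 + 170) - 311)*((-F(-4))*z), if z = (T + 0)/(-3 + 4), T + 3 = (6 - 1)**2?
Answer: 15664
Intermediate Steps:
T = 22 (T = -3 + (6 - 1)**2 = -3 + 5**2 = -3 + 25 = 22)
z = 22 (z = (22 + 0)/(-3 + 4) = 22/1 = 22*1 = 22)
((319 + 170) - 311)*((-F(-4))*z) = ((319 + 170) - 311)*(-1*(-4)*22) = (489 - 311)*(4*22) = 178*88 = 15664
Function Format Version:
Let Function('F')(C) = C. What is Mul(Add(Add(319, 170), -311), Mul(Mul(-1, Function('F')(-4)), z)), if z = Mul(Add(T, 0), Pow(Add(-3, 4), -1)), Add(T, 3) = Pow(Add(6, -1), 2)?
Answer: 15664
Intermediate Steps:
T = 22 (T = Add(-3, Pow(Add(6, -1), 2)) = Add(-3, Pow(5, 2)) = Add(-3, 25) = 22)
z = 22 (z = Mul(Add(22, 0), Pow(Add(-3, 4), -1)) = Mul(22, Pow(1, -1)) = Mul(22, 1) = 22)
Mul(Add(Add(319, 170), -311), Mul(Mul(-1, Function('F')(-4)), z)) = Mul(Add(Add(319, 170), -311), Mul(Mul(-1, -4), 22)) = Mul(Add(489, -311), Mul(4, 22)) = Mul(178, 88) = 15664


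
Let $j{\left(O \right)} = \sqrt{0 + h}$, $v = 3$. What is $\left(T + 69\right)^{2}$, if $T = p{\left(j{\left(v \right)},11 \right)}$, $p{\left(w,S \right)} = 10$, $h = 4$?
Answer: $6241$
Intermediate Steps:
$j{\left(O \right)} = 2$ ($j{\left(O \right)} = \sqrt{0 + 4} = \sqrt{4} = 2$)
$T = 10$
$\left(T + 69\right)^{2} = \left(10 + 69\right)^{2} = 79^{2} = 6241$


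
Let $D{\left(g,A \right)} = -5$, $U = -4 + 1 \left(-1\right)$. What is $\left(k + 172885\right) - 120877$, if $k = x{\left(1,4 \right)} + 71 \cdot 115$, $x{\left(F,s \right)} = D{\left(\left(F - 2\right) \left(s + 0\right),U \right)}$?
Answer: $60168$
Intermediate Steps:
$U = -5$ ($U = -4 - 1 = -5$)
$x{\left(F,s \right)} = -5$
$k = 8160$ ($k = -5 + 71 \cdot 115 = -5 + 8165 = 8160$)
$\left(k + 172885\right) - 120877 = \left(8160 + 172885\right) - 120877 = 181045 - 120877 = 60168$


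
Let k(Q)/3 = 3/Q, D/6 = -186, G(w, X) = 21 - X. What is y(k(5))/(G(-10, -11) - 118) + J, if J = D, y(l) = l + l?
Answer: -239949/215 ≈ -1116.0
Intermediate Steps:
D = -1116 (D = 6*(-186) = -1116)
k(Q) = 9/Q (k(Q) = 3*(3/Q) = 9/Q)
y(l) = 2*l
J = -1116
y(k(5))/(G(-10, -11) - 118) + J = (2*(9/5))/((21 - 1*(-11)) - 118) - 1116 = (2*(9*(1/5)))/((21 + 11) - 118) - 1116 = (2*(9/5))/(32 - 118) - 1116 = (18/5)/(-86) - 1116 = (18/5)*(-1/86) - 1116 = -9/215 - 1116 = -239949/215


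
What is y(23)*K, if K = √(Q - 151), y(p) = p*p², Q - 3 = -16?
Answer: 24334*I*√41 ≈ 1.5581e+5*I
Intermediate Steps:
Q = -13 (Q = 3 - 16 = -13)
y(p) = p³
K = 2*I*√41 (K = √(-13 - 151) = √(-164) = 2*I*√41 ≈ 12.806*I)
y(23)*K = 23³*(2*I*√41) = 12167*(2*I*√41) = 24334*I*√41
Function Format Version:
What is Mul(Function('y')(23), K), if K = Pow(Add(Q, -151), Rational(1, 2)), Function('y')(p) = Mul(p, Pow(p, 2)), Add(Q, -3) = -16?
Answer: Mul(24334, I, Pow(41, Rational(1, 2))) ≈ Mul(1.5581e+5, I)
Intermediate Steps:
Q = -13 (Q = Add(3, -16) = -13)
Function('y')(p) = Pow(p, 3)
K = Mul(2, I, Pow(41, Rational(1, 2))) (K = Pow(Add(-13, -151), Rational(1, 2)) = Pow(-164, Rational(1, 2)) = Mul(2, I, Pow(41, Rational(1, 2))) ≈ Mul(12.806, I))
Mul(Function('y')(23), K) = Mul(Pow(23, 3), Mul(2, I, Pow(41, Rational(1, 2)))) = Mul(12167, Mul(2, I, Pow(41, Rational(1, 2)))) = Mul(24334, I, Pow(41, Rational(1, 2)))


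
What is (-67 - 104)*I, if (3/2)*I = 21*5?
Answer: -11970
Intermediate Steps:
I = 70 (I = 2*(21*5)/3 = (2/3)*105 = 70)
(-67 - 104)*I = (-67 - 104)*70 = -171*70 = -11970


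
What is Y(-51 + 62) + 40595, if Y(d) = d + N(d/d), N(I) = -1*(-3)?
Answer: 40609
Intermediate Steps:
N(I) = 3
Y(d) = 3 + d (Y(d) = d + 3 = 3 + d)
Y(-51 + 62) + 40595 = (3 + (-51 + 62)) + 40595 = (3 + 11) + 40595 = 14 + 40595 = 40609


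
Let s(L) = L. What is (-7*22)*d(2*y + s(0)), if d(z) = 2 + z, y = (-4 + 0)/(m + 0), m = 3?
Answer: 308/3 ≈ 102.67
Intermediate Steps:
y = -4/3 (y = (-4 + 0)/(3 + 0) = -4/3 ≈ -1.3333)
(-7*22)*d(2*y + s(0)) = (-7*22)*(2 + (2*(-4/3) + 0)) = -154*(2 + (-8/3 + 0)) = -154*(2 - 8/3) = -154*(-2/3) = 308/3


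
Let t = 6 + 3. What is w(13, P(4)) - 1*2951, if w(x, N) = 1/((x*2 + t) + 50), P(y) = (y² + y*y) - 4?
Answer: -250834/85 ≈ -2951.0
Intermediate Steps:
P(y) = -4 + 2*y² (P(y) = (y² + y²) - 4 = 2*y² - 4 = -4 + 2*y²)
t = 9
w(x, N) = 1/(59 + 2*x) (w(x, N) = 1/((x*2 + 9) + 50) = 1/((2*x + 9) + 50) = 1/((9 + 2*x) + 50) = 1/(59 + 2*x))
w(13, P(4)) - 1*2951 = 1/(59 + 2*13) - 1*2951 = 1/(59 + 26) - 2951 = 1/85 - 2951 = -250834/85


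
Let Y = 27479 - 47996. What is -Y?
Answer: 20517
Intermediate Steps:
Y = -20517
-Y = -1*(-20517) = 20517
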